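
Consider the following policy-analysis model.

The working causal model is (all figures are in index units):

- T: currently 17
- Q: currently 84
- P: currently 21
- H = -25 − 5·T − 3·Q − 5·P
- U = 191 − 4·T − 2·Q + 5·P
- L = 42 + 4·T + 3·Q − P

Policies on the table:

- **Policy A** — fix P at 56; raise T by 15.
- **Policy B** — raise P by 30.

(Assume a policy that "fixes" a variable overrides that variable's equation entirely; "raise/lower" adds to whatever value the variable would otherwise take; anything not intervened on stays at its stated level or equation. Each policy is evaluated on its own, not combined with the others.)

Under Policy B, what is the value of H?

Policy B (P + 30):
  T = 17
  Q = 84
  P = 21 + 30 = 51
  H = -25 − 5·17 − 3·84 − 5·51 = -617

-617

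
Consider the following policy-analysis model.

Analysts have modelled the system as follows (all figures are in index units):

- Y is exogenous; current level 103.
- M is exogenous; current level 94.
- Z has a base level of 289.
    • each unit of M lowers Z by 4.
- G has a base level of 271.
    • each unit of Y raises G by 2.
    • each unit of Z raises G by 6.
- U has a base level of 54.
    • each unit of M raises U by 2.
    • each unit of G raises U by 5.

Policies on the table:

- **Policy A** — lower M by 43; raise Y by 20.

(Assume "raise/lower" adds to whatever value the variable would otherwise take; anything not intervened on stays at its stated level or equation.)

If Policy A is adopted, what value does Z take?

Policy A (M − 43, Y + 20):
  M = 94 − 43 = 51
  Z = 289 − 4·51 = 85

85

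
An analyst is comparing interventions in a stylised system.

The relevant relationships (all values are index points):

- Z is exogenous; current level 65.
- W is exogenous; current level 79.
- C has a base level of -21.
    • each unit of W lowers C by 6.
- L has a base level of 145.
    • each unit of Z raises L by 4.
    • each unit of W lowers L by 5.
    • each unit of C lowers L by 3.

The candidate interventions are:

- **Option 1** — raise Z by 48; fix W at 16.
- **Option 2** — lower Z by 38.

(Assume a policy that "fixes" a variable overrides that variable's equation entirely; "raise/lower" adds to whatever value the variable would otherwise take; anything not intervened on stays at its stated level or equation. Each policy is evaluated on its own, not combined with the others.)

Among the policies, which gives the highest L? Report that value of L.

Option 1 (Z + 48, W := 16):
  Z = 65 + 48 = 113
  W = 16
  C = -21 − 6·16 = -117
  L = 145 + 4·113 − 5·16 − 3·(-117) = 868
Option 2 (Z − 38):
  Z = 65 − 38 = 27
  W = 79
  C = -21 − 6·79 = -495
  L = 145 + 4·27 − 5·79 − 3·(-495) = 1343
Comparing — Option 1: L=868, Option 2: L=1343. Highest is 1343 (Option 2).

1343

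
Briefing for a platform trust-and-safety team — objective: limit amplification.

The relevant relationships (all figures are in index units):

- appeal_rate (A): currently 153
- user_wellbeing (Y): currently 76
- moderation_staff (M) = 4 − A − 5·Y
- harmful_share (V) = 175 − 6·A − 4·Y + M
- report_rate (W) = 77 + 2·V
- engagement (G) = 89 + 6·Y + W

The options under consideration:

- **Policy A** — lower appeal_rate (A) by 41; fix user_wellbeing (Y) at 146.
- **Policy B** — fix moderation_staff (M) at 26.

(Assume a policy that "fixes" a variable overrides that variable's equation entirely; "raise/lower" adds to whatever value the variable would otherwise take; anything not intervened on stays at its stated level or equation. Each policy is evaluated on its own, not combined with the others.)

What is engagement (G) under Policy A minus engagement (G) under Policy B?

-1376

Policy A (A − 41, Y := 146):
  A = 153 − 41 = 112
  Y = 146
  M = 4 − 112 − 5·146 = -838
  V = 175 − 6·112 − 4·146 + (-838) = -1919
  W = 77 + 2·(-1919) = -3761
  G = 89 + 6·146 + (-3761) = -2796
Policy B (M := 26):
  A = 153
  Y = 76
  M = 26
  V = 175 − 6·153 − 4·76 + 26 = -1021
  W = 77 + 2·(-1021) = -1965
  G = 89 + 6·76 + (-1965) = -1420
G: -2796 − (-1420) = -1376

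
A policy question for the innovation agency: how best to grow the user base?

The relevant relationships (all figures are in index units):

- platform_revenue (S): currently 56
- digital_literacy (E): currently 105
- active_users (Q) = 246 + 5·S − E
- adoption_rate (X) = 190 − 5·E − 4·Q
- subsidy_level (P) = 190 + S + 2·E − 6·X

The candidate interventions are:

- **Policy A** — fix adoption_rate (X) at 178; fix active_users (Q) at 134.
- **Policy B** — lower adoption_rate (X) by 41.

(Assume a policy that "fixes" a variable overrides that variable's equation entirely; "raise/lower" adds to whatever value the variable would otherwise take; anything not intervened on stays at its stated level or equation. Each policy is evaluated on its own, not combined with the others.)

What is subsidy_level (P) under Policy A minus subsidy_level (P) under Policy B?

-13428

Policy A (X := 178, Q := 134):
  S = 56
  E = 105
  Q = 134
  X = 178
  P = 190 + 56 + 2·105 − 6·178 = -612
Policy B (X − 41):
  S = 56
  E = 105
  Q = 246 + 5·56 − 105 = 421
  X = 190 − 5·105 − 4·421 (−41 from intervention) = -2060
  P = 190 + 56 + 2·105 − 6·(-2060) = 12816
P: -612 − 12816 = -13428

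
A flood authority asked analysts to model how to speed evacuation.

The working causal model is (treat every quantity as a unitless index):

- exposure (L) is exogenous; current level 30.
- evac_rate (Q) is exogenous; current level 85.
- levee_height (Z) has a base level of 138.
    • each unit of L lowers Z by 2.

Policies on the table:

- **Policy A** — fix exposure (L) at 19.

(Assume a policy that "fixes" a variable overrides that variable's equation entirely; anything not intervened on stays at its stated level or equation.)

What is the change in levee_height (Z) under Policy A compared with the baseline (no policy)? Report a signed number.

Baseline:
  L = 30
  Z = 138 − 2·30 = 78
Policy A (L := 19):
  L = 19
  Z = 138 − 2·19 = 100
Change in Z: 100 − 78 = 22

22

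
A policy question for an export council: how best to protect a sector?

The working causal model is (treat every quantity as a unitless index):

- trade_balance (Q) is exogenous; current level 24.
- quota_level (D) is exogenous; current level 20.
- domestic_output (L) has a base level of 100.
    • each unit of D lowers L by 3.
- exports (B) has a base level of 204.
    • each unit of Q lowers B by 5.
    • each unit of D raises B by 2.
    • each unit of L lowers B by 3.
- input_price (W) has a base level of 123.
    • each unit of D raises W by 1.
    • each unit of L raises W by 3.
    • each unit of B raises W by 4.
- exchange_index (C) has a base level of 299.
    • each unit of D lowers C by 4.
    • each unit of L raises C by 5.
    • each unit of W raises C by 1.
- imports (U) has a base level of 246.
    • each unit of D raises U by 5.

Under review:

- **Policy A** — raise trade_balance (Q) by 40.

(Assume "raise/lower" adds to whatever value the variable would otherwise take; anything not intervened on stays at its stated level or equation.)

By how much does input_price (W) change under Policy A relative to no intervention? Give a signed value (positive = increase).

Baseline:
  Q = 24
  D = 20
  L = 100 − 3·20 = 40
  B = 204 − 5·24 + 2·20 − 3·40 = 4
  W = 123 + 20 + 3·40 + 4·4 = 279
Policy A (Q + 40):
  Q = 24 + 40 = 64
  D = 20
  L = 100 − 3·20 = 40
  B = 204 − 5·64 + 2·20 − 3·40 = -196
  W = 123 + 20 + 3·40 + 4·(-196) = -521
Change in W: -521 − 279 = -800

-800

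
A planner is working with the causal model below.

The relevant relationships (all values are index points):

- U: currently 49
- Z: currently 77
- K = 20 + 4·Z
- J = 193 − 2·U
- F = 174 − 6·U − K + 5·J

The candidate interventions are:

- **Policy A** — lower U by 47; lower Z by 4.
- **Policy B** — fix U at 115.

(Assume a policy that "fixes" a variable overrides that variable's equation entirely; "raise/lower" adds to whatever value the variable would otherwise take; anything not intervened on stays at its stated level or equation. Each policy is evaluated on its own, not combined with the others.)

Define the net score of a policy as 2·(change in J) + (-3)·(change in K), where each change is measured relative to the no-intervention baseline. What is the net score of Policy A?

236

Baseline:
  U = 49
  Z = 77
  K = 20 + 4·77 = 328
  J = 193 − 2·49 = 95
Policy A (U − 47, Z − 4):
  U = 49 − 47 = 2
  Z = 77 − 4 = 73
  K = 20 + 4·73 = 312
  J = 193 − 2·2 = 189
ΔJ = 189 − 95 = 94; ΔK = 312 − 328 = -16
Score = 2·94 + (-3)·(-16) = 236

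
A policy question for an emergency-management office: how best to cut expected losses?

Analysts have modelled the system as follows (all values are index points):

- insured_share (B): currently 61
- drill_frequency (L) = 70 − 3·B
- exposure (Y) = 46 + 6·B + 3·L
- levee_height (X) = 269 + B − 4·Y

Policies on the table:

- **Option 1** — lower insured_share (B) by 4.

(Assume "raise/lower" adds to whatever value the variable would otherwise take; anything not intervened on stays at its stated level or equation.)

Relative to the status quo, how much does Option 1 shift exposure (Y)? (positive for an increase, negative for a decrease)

12

Baseline:
  B = 61
  L = 70 − 3·61 = -113
  Y = 46 + 6·61 + 3·(-113) = 73
Option 1 (B − 4):
  B = 61 − 4 = 57
  L = 70 − 3·57 = -101
  Y = 46 + 6·57 + 3·(-101) = 85
Change in Y: 85 − 73 = 12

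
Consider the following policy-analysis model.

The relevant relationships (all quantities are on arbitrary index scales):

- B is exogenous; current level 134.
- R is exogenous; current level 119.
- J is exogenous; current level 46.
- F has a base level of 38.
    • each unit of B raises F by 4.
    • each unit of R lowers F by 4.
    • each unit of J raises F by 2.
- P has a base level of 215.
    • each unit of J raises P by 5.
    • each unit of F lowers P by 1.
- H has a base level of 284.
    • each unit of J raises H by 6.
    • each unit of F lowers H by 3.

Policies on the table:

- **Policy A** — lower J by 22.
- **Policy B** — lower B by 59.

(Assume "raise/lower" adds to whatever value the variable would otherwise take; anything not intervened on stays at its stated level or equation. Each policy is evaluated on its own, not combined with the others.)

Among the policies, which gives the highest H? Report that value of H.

Policy A (J − 22):
  B = 134
  R = 119
  J = 46 − 22 = 24
  F = 38 + 4·134 − 4·119 + 2·24 = 146
  H = 284 + 6·24 − 3·146 = -10
Policy B (B − 59):
  B = 134 − 59 = 75
  R = 119
  J = 46
  F = 38 + 4·75 − 4·119 + 2·46 = -46
  H = 284 + 6·46 − 3·(-46) = 698
Comparing — Policy A: H=-10, Policy B: H=698. Highest is 698 (Policy B).

698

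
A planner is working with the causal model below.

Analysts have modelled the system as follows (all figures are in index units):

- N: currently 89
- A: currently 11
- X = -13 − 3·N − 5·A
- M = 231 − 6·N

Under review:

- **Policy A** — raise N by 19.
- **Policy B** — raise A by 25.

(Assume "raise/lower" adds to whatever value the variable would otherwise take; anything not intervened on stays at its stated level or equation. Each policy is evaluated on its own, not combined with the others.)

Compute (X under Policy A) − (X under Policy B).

68

Policy A (N + 19):
  N = 89 + 19 = 108
  A = 11
  X = -13 − 3·108 − 5·11 = -392
Policy B (A + 25):
  N = 89
  A = 11 + 25 = 36
  X = -13 − 3·89 − 5·36 = -460
X: -392 − (-460) = 68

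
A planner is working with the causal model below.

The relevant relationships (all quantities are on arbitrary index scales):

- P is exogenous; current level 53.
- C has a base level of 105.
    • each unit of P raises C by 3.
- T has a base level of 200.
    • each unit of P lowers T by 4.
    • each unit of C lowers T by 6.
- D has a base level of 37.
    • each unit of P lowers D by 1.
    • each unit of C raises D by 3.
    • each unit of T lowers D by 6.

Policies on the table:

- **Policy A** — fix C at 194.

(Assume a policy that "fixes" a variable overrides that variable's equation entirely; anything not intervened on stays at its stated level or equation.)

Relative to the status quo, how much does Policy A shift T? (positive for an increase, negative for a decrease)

420

Baseline:
  P = 53
  C = 105 + 3·53 = 264
  T = 200 − 4·53 − 6·264 = -1596
Policy A (C := 194):
  P = 53
  C = 194
  T = 200 − 4·53 − 6·194 = -1176
Change in T: -1176 − (-1596) = 420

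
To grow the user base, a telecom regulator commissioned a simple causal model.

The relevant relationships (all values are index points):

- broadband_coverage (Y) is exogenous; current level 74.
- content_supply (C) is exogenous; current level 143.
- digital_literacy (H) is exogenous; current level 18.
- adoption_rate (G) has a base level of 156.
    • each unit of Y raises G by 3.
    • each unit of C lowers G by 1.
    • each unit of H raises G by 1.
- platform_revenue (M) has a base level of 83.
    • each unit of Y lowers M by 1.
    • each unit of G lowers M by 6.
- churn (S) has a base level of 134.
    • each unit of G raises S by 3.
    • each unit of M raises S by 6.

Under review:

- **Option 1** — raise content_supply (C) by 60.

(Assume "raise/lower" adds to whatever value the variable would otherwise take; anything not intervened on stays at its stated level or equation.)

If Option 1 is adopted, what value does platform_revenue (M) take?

Option 1 (C + 60):
  Y = 74
  C = 143 + 60 = 203
  H = 18
  G = 156 + 3·74 − 203 + 18 = 193
  M = 83 − 74 − 6·193 = -1149

-1149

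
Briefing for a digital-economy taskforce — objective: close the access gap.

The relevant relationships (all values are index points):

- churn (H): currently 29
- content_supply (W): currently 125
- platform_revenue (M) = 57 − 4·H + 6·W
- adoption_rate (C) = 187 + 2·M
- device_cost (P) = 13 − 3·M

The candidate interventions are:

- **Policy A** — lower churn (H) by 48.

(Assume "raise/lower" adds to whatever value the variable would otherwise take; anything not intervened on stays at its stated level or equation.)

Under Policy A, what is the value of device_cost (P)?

-2636

Policy A (H − 48):
  H = 29 − 48 = -19
  W = 125
  M = 57 − 4·(-19) + 6·125 = 883
  P = 13 − 3·883 = -2636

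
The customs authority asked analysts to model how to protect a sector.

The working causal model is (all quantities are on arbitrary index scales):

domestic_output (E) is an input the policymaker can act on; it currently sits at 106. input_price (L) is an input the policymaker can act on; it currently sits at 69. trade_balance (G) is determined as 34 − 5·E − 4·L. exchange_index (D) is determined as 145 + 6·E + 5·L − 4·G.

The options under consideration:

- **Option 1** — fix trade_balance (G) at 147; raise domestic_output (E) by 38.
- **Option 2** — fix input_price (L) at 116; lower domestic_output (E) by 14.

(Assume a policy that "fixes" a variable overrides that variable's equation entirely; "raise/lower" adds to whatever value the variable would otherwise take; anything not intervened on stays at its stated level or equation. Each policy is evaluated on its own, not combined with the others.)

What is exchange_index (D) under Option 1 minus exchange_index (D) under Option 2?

-4071

Option 1 (G := 147, E + 38):
  E = 106 + 38 = 144
  L = 69
  G = 147
  D = 145 + 6·144 + 5·69 − 4·147 = 766
Option 2 (L := 116, E − 14):
  E = 106 − 14 = 92
  L = 116
  G = 34 − 5·92 − 4·116 = -890
  D = 145 + 6·92 + 5·116 − 4·(-890) = 4837
D: 766 − 4837 = -4071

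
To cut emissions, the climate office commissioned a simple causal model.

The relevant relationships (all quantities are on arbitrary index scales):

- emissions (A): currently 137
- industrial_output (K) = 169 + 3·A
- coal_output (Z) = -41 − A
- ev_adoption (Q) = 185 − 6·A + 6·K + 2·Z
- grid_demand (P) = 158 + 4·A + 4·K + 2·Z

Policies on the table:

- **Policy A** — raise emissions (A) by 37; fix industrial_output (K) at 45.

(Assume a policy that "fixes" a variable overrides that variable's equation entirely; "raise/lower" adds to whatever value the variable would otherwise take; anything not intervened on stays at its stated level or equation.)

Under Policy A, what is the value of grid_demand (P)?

604

Policy A (A + 37, K := 45):
  A = 137 + 37 = 174
  K = 45
  Z = -41 − 174 = -215
  P = 158 + 4·174 + 4·45 + 2·(-215) = 604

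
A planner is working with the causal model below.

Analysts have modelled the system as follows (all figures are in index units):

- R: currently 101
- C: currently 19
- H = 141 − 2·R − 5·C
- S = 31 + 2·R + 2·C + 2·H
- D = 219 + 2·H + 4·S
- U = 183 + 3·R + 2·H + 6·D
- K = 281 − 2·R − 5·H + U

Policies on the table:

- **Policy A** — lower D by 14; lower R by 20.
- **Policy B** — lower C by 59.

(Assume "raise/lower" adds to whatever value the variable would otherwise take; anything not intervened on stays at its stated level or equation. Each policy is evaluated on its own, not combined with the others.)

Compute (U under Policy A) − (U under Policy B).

Policy A (D − 14, R − 20):
  R = 101 − 20 = 81
  C = 19
  H = 141 − 2·81 − 5·19 = -116
  S = 31 + 2·81 + 2·19 + 2·(-116) = -1
  D = 219 + 2·(-116) + 4·(-1) (−14 from intervention) = -31
  U = 183 + 3·81 + 2·(-116) + 6·(-31) = 8
Policy B (C − 59):
  R = 101
  C = 19 − 59 = -40
  H = 141 − 2·101 − 5·(-40) = 139
  S = 31 + 2·101 + 2·(-40) + 2·139 = 431
  D = 219 + 2·139 + 4·431 = 2221
  U = 183 + 3·101 + 2·139 + 6·2221 = 14090
U: 8 − 14090 = -14082

-14082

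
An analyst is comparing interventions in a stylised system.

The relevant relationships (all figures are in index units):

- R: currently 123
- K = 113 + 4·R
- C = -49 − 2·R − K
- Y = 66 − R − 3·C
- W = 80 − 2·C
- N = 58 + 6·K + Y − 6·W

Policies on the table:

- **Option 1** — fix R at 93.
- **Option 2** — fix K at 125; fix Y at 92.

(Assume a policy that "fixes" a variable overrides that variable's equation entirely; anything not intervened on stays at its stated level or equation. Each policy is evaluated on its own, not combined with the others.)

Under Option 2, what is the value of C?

-420

Option 2 (K := 125, Y := 92):
  R = 123
  K = 125
  C = -49 − 2·123 − 125 = -420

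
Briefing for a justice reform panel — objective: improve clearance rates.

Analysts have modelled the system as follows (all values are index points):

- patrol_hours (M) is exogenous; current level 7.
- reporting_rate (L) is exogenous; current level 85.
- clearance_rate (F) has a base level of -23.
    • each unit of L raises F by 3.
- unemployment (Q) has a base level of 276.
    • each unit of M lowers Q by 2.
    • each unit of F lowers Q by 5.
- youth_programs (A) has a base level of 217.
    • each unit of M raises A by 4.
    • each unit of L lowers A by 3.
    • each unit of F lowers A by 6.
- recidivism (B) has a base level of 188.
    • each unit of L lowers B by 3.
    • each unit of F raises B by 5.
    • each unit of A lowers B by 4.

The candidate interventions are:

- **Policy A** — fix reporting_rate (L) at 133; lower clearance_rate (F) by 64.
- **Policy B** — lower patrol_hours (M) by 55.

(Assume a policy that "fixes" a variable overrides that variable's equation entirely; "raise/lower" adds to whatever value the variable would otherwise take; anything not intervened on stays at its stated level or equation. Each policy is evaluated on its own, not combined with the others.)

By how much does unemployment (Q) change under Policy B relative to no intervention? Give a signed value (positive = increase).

Baseline:
  M = 7
  L = 85
  F = -23 + 3·85 = 232
  Q = 276 − 2·7 − 5·232 = -898
Policy B (M − 55):
  M = 7 − 55 = -48
  L = 85
  F = -23 + 3·85 = 232
  Q = 276 − 2·(-48) − 5·232 = -788
Change in Q: -788 − (-898) = 110

110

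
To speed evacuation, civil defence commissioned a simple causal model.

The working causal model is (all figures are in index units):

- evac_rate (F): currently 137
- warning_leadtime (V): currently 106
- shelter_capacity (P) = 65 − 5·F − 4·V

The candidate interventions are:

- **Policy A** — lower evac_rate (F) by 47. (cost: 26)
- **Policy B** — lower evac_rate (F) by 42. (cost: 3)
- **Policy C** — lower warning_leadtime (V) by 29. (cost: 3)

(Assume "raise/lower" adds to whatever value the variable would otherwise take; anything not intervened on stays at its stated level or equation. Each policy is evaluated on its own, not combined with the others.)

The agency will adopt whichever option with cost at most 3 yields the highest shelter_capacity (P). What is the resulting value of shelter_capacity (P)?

-834

Policy B (F − 42):
  F = 137 − 42 = 95
  V = 106
  P = 65 − 5·95 − 4·106 = -834
Policy C (V − 29):
  F = 137
  V = 106 − 29 = 77
  P = 65 − 5·137 − 4·77 = -928
Comparing — Policy B: P=-834, Policy C: P=-928. Highest is -834 (Policy B).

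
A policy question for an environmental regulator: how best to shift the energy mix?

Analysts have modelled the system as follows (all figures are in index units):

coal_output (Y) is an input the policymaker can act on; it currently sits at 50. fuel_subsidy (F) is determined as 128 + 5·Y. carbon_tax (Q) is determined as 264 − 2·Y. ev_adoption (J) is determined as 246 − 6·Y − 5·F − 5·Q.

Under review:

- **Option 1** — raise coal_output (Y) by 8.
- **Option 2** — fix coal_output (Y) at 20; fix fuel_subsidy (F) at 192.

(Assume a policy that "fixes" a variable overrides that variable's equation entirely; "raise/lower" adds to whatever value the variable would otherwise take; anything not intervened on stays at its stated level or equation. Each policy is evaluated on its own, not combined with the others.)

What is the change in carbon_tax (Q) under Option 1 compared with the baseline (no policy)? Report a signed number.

-16

Baseline:
  Y = 50
  Q = 264 − 2·50 = 164
Option 1 (Y + 8):
  Y = 50 + 8 = 58
  Q = 264 − 2·58 = 148
Change in Q: 148 − 164 = -16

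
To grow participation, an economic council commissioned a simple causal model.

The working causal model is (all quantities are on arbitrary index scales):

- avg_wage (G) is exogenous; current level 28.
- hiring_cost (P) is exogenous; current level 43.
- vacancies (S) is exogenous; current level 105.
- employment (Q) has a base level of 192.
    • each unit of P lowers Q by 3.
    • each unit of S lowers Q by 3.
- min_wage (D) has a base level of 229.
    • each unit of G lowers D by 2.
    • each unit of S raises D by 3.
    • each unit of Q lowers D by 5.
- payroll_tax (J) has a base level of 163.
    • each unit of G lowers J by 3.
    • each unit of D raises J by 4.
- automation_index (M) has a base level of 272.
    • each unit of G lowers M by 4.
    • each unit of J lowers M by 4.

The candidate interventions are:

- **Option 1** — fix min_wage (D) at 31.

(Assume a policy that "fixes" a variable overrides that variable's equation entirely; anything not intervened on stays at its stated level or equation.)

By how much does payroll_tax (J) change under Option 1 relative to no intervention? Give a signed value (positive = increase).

Baseline:
  G = 28
  P = 43
  S = 105
  Q = 192 − 3·43 − 3·105 = -252
  D = 229 − 2·28 + 3·105 − 5·(-252) = 1748
  J = 163 − 3·28 + 4·1748 = 7071
Option 1 (D := 31):
  G = 28
  P = 43
  S = 105
  Q = 192 − 3·43 − 3·105 = -252
  D = 31
  J = 163 − 3·28 + 4·31 = 203
Change in J: 203 − 7071 = -6868

-6868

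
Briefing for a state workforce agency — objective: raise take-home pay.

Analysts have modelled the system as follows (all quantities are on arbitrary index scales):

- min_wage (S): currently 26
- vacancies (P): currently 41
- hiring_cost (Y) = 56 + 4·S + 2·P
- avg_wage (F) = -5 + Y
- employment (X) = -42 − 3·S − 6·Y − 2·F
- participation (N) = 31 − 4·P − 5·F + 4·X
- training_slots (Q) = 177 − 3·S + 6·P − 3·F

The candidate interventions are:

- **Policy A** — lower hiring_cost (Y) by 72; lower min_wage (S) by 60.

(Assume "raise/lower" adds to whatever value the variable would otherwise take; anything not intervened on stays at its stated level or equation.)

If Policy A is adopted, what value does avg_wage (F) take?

-75

Policy A (Y − 72, S − 60):
  S = 26 − 60 = -34
  P = 41
  Y = 56 + 4·(-34) + 2·41 (−72 from intervention) = -70
  F = -5 + (-70) = -75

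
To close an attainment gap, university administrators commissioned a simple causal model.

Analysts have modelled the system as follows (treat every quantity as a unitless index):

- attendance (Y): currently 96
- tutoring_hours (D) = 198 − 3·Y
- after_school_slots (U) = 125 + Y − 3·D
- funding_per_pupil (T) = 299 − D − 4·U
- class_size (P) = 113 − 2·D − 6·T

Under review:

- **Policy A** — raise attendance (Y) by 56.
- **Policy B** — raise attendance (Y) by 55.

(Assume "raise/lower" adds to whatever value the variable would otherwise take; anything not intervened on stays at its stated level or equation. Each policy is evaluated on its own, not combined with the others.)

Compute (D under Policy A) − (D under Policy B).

-3

Policy A (Y + 56):
  Y = 96 + 56 = 152
  D = 198 − 3·152 = -258
Policy B (Y + 55):
  Y = 96 + 55 = 151
  D = 198 − 3·151 = -255
D: -258 − (-255) = -3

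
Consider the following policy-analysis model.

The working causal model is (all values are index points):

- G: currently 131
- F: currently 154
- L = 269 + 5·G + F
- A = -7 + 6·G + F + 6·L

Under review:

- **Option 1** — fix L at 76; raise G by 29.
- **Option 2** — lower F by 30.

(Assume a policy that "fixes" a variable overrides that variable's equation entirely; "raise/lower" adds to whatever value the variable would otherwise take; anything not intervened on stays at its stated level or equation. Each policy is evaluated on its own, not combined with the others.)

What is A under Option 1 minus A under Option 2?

Option 1 (L := 76, G + 29):
  G = 131 + 29 = 160
  F = 154
  L = 76
  A = -7 + 6·160 + 154 + 6·76 = 1563
Option 2 (F − 30):
  G = 131
  F = 154 − 30 = 124
  L = 269 + 5·131 + 124 = 1048
  A = -7 + 6·131 + 124 + 6·1048 = 7191
A: 1563 − 7191 = -5628

-5628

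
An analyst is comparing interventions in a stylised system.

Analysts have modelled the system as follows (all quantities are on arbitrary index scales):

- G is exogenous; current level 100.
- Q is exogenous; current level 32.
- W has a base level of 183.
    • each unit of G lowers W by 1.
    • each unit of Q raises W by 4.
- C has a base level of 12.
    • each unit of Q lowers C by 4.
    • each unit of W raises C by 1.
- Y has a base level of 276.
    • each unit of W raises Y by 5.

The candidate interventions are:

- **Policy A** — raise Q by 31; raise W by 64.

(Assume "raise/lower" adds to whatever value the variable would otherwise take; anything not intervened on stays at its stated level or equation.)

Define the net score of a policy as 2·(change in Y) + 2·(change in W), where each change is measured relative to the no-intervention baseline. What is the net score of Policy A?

2256

Baseline:
  G = 100
  Q = 32
  W = 183 − 100 + 4·32 = 211
  Y = 276 + 5·211 = 1331
Policy A (Q + 31, W + 64):
  G = 100
  Q = 32 + 31 = 63
  W = 183 − 100 + 4·63 (+64 from intervention) = 399
  Y = 276 + 5·399 = 2271
ΔY = 2271 − 1331 = 940; ΔW = 399 − 211 = 188
Score = 2·940 + 2·188 = 2256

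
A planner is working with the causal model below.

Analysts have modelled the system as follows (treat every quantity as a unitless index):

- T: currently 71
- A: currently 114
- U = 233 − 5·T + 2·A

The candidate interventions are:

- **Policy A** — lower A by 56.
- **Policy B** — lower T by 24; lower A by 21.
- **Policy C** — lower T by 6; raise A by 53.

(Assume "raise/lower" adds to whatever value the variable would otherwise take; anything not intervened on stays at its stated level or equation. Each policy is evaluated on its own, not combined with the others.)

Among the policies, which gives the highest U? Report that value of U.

242

Policy A (A − 56):
  T = 71
  A = 114 − 56 = 58
  U = 233 − 5·71 + 2·58 = -6
Policy B (T − 24, A − 21):
  T = 71 − 24 = 47
  A = 114 − 21 = 93
  U = 233 − 5·47 + 2·93 = 184
Policy C (T − 6, A + 53):
  T = 71 − 6 = 65
  A = 114 + 53 = 167
  U = 233 − 5·65 + 2·167 = 242
Comparing — Policy A: U=-6, Policy B: U=184, Policy C: U=242. Highest is 242 (Policy C).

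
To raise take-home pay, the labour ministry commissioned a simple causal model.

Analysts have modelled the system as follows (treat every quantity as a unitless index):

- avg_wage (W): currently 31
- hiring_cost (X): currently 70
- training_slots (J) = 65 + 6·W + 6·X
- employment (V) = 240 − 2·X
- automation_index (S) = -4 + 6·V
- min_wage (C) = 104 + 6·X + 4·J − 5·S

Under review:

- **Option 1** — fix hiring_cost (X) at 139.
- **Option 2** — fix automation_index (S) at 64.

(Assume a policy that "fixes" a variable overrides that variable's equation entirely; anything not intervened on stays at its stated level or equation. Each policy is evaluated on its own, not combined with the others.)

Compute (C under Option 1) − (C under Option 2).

3550

Option 1 (X := 139):
  W = 31
  X = 139
  J = 65 + 6·31 + 6·139 = 1085
  V = 240 − 2·139 = -38
  S = -4 + 6·(-38) = -232
  C = 104 + 6·139 + 4·1085 − 5·(-232) = 6438
Option 2 (S := 64):
  W = 31
  X = 70
  J = 65 + 6·31 + 6·70 = 671
  V = 240 − 2·70 = 100
  S = 64
  C = 104 + 6·70 + 4·671 − 5·64 = 2888
C: 6438 − 2888 = 3550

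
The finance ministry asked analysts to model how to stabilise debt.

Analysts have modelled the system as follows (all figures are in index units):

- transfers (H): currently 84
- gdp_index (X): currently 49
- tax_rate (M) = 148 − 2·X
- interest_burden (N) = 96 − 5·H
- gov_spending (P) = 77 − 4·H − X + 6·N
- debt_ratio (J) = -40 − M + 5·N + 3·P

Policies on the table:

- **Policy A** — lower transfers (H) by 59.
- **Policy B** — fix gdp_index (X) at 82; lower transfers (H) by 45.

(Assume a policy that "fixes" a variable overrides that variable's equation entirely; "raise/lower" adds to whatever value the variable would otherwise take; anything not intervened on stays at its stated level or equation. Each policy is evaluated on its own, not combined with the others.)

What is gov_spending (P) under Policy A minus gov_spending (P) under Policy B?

509

Policy A (H − 59):
  H = 84 − 59 = 25
  X = 49
  N = 96 − 5·25 = -29
  P = 77 − 4·25 − 49 + 6·(-29) = -246
Policy B (X := 82, H − 45):
  H = 84 − 45 = 39
  X = 82
  N = 96 − 5·39 = -99
  P = 77 − 4·39 − 82 + 6·(-99) = -755
P: -246 − (-755) = 509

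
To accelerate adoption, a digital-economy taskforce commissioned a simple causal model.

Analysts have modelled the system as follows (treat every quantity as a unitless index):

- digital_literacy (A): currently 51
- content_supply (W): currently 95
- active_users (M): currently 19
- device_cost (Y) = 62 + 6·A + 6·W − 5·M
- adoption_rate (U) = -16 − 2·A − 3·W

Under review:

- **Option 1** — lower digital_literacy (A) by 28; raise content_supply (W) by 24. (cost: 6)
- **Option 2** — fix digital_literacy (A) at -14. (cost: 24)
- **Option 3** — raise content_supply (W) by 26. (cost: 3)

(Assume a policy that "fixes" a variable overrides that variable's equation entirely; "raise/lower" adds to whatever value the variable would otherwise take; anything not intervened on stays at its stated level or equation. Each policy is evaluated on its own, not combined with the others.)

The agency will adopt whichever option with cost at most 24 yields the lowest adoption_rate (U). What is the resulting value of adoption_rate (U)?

-481

Option 1 (A − 28, W + 24):
  A = 51 − 28 = 23
  W = 95 + 24 = 119
  U = -16 − 2·23 − 3·119 = -419
Option 2 (A := -14):
  A = -14
  W = 95
  U = -16 − 2·(-14) − 3·95 = -273
Option 3 (W + 26):
  A = 51
  W = 95 + 26 = 121
  U = -16 − 2·51 − 3·121 = -481
Comparing — Option 1: U=-419, Option 2: U=-273, Option 3: U=-481. Lowest is -481 (Option 3).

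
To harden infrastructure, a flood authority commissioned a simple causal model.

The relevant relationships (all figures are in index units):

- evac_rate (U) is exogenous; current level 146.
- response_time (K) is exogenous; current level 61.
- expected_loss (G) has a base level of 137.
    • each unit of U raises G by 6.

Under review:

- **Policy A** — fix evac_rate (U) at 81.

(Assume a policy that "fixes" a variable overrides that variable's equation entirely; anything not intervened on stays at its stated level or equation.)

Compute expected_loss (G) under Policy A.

623

Policy A (U := 81):
  U = 81
  G = 137 + 6·81 = 623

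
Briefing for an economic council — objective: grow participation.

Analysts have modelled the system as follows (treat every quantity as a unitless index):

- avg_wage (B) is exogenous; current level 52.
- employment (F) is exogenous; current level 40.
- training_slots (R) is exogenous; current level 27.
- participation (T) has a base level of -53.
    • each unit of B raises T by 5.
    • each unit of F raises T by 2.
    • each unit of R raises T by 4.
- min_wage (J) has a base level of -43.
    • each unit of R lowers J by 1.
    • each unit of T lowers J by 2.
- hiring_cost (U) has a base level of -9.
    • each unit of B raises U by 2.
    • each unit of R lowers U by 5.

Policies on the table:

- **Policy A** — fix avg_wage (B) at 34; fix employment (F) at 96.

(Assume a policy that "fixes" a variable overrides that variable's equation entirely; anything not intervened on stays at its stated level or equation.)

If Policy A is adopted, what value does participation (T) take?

417

Policy A (B := 34, F := 96):
  B = 34
  F = 96
  R = 27
  T = -53 + 5·34 + 2·96 + 4·27 = 417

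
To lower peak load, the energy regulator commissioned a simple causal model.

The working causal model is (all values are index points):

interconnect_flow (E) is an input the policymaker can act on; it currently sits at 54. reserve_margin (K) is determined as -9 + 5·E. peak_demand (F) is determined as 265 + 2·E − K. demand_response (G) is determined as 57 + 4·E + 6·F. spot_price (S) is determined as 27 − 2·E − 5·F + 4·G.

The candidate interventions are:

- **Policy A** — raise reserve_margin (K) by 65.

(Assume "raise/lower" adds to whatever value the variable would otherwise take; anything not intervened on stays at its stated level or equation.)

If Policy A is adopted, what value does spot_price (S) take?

Policy A (K + 65):
  E = 54
  K = -9 + 5·54 (+65 from intervention) = 326
  F = 265 + 2·54 − 326 = 47
  G = 57 + 4·54 + 6·47 = 555
  S = 27 − 2·54 − 5·47 + 4·555 = 1904

1904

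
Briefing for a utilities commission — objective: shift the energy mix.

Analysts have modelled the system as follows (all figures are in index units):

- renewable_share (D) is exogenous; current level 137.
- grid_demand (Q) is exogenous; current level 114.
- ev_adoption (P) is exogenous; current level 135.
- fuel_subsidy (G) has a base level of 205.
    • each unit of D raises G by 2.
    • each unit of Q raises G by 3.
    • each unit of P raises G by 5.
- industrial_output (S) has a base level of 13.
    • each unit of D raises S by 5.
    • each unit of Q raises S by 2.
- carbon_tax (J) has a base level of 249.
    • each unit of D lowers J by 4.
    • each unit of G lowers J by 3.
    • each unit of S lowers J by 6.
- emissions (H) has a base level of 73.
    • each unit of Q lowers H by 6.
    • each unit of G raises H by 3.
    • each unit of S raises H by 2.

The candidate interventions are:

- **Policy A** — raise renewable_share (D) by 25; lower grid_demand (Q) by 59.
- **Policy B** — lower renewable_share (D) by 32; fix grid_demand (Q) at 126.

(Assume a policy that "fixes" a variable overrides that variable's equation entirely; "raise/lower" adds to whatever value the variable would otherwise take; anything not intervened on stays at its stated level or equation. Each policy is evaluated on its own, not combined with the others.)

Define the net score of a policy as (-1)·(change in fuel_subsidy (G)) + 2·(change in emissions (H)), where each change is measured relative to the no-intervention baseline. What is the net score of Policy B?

Baseline:
  D = 137
  Q = 114
  P = 135
  G = 205 + 2·137 + 3·114 + 5·135 = 1496
  S = 13 + 5·137 + 2·114 = 926
  H = 73 − 6·114 + 3·1496 + 2·926 = 5729
Policy B (D − 32, Q := 126):
  D = 137 − 32 = 105
  Q = 126
  P = 135
  G = 205 + 2·105 + 3·126 + 5·135 = 1468
  S = 13 + 5·105 + 2·126 = 790
  H = 73 − 6·126 + 3·1468 + 2·790 = 5301
ΔG = 1468 − 1496 = -28; ΔH = 5301 − 5729 = -428
Score = (-1)·(-28) + 2·(-428) = -828

-828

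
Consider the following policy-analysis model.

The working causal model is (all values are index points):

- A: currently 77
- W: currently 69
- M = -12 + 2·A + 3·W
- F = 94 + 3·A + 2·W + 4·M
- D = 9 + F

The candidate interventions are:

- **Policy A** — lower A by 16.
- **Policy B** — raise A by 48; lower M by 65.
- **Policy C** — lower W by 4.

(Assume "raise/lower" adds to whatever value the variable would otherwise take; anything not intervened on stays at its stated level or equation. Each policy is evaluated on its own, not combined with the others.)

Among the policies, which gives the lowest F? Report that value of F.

1683

Policy A (A − 16):
  A = 77 − 16 = 61
  W = 69
  M = -12 + 2·61 + 3·69 = 317
  F = 94 + 3·61 + 2·69 + 4·317 = 1683
Policy B (A + 48, M − 65):
  A = 77 + 48 = 125
  W = 69
  M = -12 + 2·125 + 3·69 (−65 from intervention) = 380
  F = 94 + 3·125 + 2·69 + 4·380 = 2127
Policy C (W − 4):
  A = 77
  W = 69 − 4 = 65
  M = -12 + 2·77 + 3·65 = 337
  F = 94 + 3·77 + 2·65 + 4·337 = 1803
Comparing — Policy A: F=1683, Policy B: F=2127, Policy C: F=1803. Lowest is 1683 (Policy A).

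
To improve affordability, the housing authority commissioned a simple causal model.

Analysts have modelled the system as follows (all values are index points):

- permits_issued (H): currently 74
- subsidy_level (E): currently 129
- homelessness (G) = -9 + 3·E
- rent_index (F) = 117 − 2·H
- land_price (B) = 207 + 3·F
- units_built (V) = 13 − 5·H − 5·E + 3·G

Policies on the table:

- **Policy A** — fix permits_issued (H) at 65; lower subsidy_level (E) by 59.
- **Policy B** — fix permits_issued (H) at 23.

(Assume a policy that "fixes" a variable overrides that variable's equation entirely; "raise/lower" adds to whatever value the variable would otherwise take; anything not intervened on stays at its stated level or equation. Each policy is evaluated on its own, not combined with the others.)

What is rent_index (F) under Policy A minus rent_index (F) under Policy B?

Policy A (H := 65, E − 59):
  H = 65
  F = 117 − 2·65 = -13
Policy B (H := 23):
  H = 23
  F = 117 − 2·23 = 71
F: -13 − 71 = -84

-84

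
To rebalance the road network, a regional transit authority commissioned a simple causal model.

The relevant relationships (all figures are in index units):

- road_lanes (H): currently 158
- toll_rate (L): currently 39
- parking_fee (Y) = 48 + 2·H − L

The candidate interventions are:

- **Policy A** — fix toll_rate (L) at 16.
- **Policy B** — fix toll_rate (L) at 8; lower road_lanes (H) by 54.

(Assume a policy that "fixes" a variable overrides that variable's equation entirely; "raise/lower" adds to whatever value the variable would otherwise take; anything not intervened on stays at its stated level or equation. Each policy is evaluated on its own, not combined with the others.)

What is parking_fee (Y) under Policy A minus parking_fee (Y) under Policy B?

100

Policy A (L := 16):
  H = 158
  L = 16
  Y = 48 + 2·158 − 16 = 348
Policy B (L := 8, H − 54):
  H = 158 − 54 = 104
  L = 8
  Y = 48 + 2·104 − 8 = 248
Y: 348 − 248 = 100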